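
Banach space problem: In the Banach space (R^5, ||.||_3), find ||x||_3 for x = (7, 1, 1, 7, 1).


The l^3 norm = (sum |x_i|^3)^(1/3)
Sum of 3th powers = 343 + 1 + 1 + 343 + 1 = 689
||x||_3 = (689)^(1/3) = 8.8323

8.8323


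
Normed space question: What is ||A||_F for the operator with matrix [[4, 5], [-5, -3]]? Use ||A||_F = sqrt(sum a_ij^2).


||A||_F^2 = sum a_ij^2
= 4^2 + 5^2 + (-5)^2 + (-3)^2
= 16 + 25 + 25 + 9 = 75
||A||_F = sqrt(75) = 8.6603

8.6603


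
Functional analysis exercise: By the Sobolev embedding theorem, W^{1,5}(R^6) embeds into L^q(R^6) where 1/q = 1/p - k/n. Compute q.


Using the Sobolev embedding formula: 1/q = 1/p - k/n
1/q = 1/5 - 1/6 = 1/30
q = 1/(1/30) = 30

30.0000


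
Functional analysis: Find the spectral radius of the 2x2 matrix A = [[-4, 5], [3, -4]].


For a 2x2 matrix, eigenvalues satisfy lambda^2 - (trace)*lambda + det = 0
trace = -4 + -4 = -8
det = -4*-4 - 5*3 = 1
discriminant = (-8)^2 - 4*(1) = 60
spectral radius = max |eigenvalue| = 7.8730

7.8730


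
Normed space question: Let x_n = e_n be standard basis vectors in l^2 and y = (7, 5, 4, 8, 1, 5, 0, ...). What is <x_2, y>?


x_2 = e_2 is the standard basis vector with 1 in position 2.
<x_2, y> = y_2 = 5
As n -> infinity, <x_n, y> -> 0, confirming weak convergence of (x_n) to 0.

5


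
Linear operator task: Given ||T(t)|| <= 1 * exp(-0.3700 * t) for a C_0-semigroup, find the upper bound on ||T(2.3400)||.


||T(2.3400)|| <= 1 * exp(-0.3700 * 2.3400)
= 1 * exp(-0.8658)
= 1 * 0.4207
= 0.4207

0.4207


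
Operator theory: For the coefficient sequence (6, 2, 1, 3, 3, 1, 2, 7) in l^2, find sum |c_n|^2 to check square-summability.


sum |c_n|^2 = 6^2 + 2^2 + 1^2 + 3^2 + 3^2 + 1^2 + 2^2 + 7^2
= 36 + 4 + 1 + 9 + 9 + 1 + 4 + 49
= 113

113


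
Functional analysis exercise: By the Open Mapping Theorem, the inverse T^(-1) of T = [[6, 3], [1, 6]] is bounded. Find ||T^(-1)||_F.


det(T) = 6*6 - 3*1 = 33
T^(-1) = (1/33) * [[6, -3], [-1, 6]] = [[0.1818, -0.0909], [-0.0303, 0.1818]]
||T^(-1)||_F^2 = 0.1818^2 + (-0.0909)^2 + (-0.0303)^2 + 0.1818^2 = 0.0753
||T^(-1)||_F = sqrt(0.0753) = 0.2744

0.2744


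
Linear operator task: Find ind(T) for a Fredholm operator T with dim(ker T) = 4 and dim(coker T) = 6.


The Fredholm index is defined as ind(T) = dim(ker T) - dim(coker T)
= 4 - 6
= -2

-2


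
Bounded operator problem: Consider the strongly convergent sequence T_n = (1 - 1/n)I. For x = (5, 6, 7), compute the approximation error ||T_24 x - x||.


T_24 x - x = (1 - 1/24)x - x = -x/24
||x|| = sqrt(110) = 10.4881
||T_24 x - x|| = ||x||/24 = 10.4881/24 = 0.4370

0.4370


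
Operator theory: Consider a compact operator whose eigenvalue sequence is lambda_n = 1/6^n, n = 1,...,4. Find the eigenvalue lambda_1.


The eigenvalue formula gives lambda_1 = 1/6^1
= 1/6
= 0.1667

0.1667


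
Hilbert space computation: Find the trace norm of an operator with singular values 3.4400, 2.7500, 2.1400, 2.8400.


The nuclear norm is the sum of all singular values.
||T||_1 = 3.4400 + 2.7500 + 2.1400 + 2.8400
= 11.1700

11.1700


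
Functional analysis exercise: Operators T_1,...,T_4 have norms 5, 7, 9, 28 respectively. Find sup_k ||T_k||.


By the Uniform Boundedness Principle, the supremum of norms is finite.
sup_k ||T_k|| = max(5, 7, 9, 28) = 28

28


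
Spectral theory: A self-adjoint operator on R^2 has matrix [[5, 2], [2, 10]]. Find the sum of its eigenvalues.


For a self-adjoint (symmetric) matrix, the eigenvalues are real.
The sum of eigenvalues equals the trace of the matrix.
trace = 5 + 10 = 15

15


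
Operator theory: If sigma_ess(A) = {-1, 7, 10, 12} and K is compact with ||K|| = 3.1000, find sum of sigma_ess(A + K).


By Weyl's theorem, the essential spectrum is invariant under compact perturbations.
sigma_ess(A + K) = sigma_ess(A) = {-1, 7, 10, 12}
Sum = -1 + 7 + 10 + 12 = 28

28


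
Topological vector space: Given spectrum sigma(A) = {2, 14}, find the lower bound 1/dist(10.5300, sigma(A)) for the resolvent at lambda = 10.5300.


dist(10.5300, {2, 14}) = min(|10.5300 - 2|, |10.5300 - 14|)
= min(8.5300, 3.4700) = 3.4700
Resolvent bound = 1/3.4700 = 0.2882

0.2882


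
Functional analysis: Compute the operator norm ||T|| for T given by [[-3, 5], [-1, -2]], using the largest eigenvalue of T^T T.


A^T A = [[10, -13], [-13, 29]]
trace(A^T A) = 39, det(A^T A) = 121
discriminant = 39^2 - 4*121 = 1037
Largest eigenvalue of A^T A = (trace + sqrt(disc))/2 = 35.6012
||T|| = sqrt(35.6012) = 5.9667

5.9667


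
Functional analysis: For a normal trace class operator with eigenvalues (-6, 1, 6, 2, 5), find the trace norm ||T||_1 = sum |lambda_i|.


For a normal operator, singular values equal |eigenvalues|.
Trace norm = sum |lambda_i| = 6 + 1 + 6 + 2 + 5
= 20

20


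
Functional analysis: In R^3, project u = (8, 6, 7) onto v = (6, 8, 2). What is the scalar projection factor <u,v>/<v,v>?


Computing <u,v> = 8*6 + 6*8 + 7*2 = 110
Computing <v,v> = 6^2 + 8^2 + 2^2 = 104
Projection coefficient = 110/104 = 1.0577

1.0577


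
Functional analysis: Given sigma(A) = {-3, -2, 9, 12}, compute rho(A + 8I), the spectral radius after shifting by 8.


Spectrum of A + 8I = {5, 6, 17, 20}
Spectral radius = max |lambda| over the shifted spectrum
= max(5, 6, 17, 20) = 20

20


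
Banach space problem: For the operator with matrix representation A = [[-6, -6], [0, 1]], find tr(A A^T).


trace(A * A^T) = sum of squares of all entries
= (-6)^2 + (-6)^2 + 0^2 + 1^2
= 36 + 36 + 0 + 1
= 73

73


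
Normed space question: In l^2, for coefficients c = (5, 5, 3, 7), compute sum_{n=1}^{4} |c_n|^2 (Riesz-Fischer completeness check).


sum |c_n|^2 = 5^2 + 5^2 + 3^2 + 7^2
= 25 + 25 + 9 + 49
= 108

108


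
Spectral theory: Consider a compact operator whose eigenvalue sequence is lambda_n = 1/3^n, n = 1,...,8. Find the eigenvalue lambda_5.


The eigenvalue formula gives lambda_5 = 1/3^5
= 1/243
= 0.0041

0.0041


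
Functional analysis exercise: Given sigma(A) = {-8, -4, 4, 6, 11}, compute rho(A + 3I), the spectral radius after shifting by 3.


Spectrum of A + 3I = {-5, -1, 7, 9, 14}
Spectral radius = max |lambda| over the shifted spectrum
= max(5, 1, 7, 9, 14) = 14

14


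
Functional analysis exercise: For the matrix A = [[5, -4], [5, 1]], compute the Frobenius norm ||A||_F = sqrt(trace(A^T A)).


||A||_F^2 = sum a_ij^2
= 5^2 + (-4)^2 + 5^2 + 1^2
= 25 + 16 + 25 + 1 = 67
||A||_F = sqrt(67) = 8.1854

8.1854


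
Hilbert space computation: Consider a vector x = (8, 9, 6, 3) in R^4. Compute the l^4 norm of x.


The l^4 norm = (sum |x_i|^4)^(1/4)
Sum of 4th powers = 4096 + 6561 + 1296 + 81 = 12034
||x||_4 = (12034)^(1/4) = 10.4738

10.4738


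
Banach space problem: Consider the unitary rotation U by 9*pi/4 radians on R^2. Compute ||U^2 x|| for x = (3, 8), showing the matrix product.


U is a rotation by theta = 9*pi/4
U^2 = rotation by 2*theta = 18*pi/4 = 2*pi/4 (mod 2*pi)
cos(2*pi/4) = 0.0000, sin(2*pi/4) = 1.0000
U^2 x = (0.0000 * 3 - 1.0000 * 8, 1.0000 * 3 + 0.0000 * 8)
= (-8.0000, 3.0000)
||U^2 x|| = sqrt((-8.0000)^2 + 3.0000^2) = sqrt(73.0000) = 8.5440

8.5440


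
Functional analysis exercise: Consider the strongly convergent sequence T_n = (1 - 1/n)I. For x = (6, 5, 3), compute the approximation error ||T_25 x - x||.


T_25 x - x = (1 - 1/25)x - x = -x/25
||x|| = sqrt(70) = 8.3666
||T_25 x - x|| = ||x||/25 = 8.3666/25 = 0.3347

0.3347


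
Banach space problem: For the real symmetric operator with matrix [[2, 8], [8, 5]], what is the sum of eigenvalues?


For a self-adjoint (symmetric) matrix, the eigenvalues are real.
The sum of eigenvalues equals the trace of the matrix.
trace = 2 + 5 = 7

7


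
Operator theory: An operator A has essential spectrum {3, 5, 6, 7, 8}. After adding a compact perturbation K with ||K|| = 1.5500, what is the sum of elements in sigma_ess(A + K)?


By Weyl's theorem, the essential spectrum is invariant under compact perturbations.
sigma_ess(A + K) = sigma_ess(A) = {3, 5, 6, 7, 8}
Sum = 3 + 5 + 6 + 7 + 8 = 29

29


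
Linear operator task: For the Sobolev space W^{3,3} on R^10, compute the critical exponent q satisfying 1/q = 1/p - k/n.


Using the Sobolev embedding formula: 1/q = 1/p - k/n
1/q = 1/3 - 3/10 = 1/30
q = 1/(1/30) = 30

30.0000


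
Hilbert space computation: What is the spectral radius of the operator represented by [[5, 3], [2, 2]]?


For a 2x2 matrix, eigenvalues satisfy lambda^2 - (trace)*lambda + det = 0
trace = 5 + 2 = 7
det = 5*2 - 3*2 = 4
discriminant = 7^2 - 4*(4) = 33
spectral radius = max |eigenvalue| = 6.3723

6.3723


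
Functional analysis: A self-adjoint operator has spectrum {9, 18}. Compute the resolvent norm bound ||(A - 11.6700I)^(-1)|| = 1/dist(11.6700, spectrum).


dist(11.6700, {9, 18}) = min(|11.6700 - 9|, |11.6700 - 18|)
= min(2.6700, 6.3300) = 2.6700
Resolvent bound = 1/2.6700 = 0.3745

0.3745


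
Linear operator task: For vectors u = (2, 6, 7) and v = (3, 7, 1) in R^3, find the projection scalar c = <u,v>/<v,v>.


Computing <u,v> = 2*3 + 6*7 + 7*1 = 55
Computing <v,v> = 3^2 + 7^2 + 1^2 = 59
Projection coefficient = 55/59 = 0.9322

0.9322


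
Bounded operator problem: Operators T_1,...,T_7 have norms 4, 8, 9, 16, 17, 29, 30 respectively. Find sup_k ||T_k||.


By the Uniform Boundedness Principle, the supremum of norms is finite.
sup_k ||T_k|| = max(4, 8, 9, 16, 17, 29, 30) = 30

30


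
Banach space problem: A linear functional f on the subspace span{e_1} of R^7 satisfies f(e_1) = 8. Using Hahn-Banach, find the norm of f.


The norm of f is given by ||f|| = sup_{||x||=1} |f(x)|.
On span{e_1}, ||e_1|| = 1, so ||f|| = |f(e_1)| / ||e_1||
= |8| / 1 = 8.0000

8.0000


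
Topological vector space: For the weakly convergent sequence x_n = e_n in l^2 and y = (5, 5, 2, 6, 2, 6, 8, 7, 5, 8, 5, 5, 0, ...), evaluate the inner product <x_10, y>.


x_10 = e_10 is the standard basis vector with 1 in position 10.
<x_10, y> = y_10 = 8
As n -> infinity, <x_n, y> -> 0, confirming weak convergence of (x_n) to 0.

8


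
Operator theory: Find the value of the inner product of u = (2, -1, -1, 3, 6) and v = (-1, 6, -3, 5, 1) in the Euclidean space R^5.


Computing the standard inner product <u, v> = sum u_i * v_i
= 2*-1 + -1*6 + -1*-3 + 3*5 + 6*1
= -2 + -6 + 3 + 15 + 6
= 16

16


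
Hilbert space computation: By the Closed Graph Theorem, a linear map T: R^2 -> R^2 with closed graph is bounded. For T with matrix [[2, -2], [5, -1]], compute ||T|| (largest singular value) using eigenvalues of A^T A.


A^T A = [[29, -9], [-9, 5]]
trace(A^T A) = 34, det(A^T A) = 64
discriminant = 34^2 - 4*64 = 900
Largest eigenvalue of A^T A = (trace + sqrt(disc))/2 = 32.0000
||T|| = sqrt(32.0000) = 5.6569

5.6569


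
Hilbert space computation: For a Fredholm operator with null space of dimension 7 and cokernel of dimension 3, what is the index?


The Fredholm index is defined as ind(T) = dim(ker T) - dim(coker T)
= 7 - 3
= 4

4


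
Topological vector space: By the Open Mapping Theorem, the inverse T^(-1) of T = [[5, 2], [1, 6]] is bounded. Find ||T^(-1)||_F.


det(T) = 5*6 - 2*1 = 28
T^(-1) = (1/28) * [[6, -2], [-1, 5]] = [[0.2143, -0.0714], [-0.0357, 0.1786]]
||T^(-1)||_F^2 = 0.2143^2 + (-0.0714)^2 + (-0.0357)^2 + 0.1786^2 = 0.0842
||T^(-1)||_F = sqrt(0.0842) = 0.2901

0.2901


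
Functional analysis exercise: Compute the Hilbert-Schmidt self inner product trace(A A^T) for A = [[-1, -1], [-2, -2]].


trace(A * A^T) = sum of squares of all entries
= (-1)^2 + (-1)^2 + (-2)^2 + (-2)^2
= 1 + 1 + 4 + 4
= 10

10


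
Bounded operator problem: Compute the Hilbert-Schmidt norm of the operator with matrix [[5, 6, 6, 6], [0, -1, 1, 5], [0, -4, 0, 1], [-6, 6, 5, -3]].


The Hilbert-Schmidt norm is sqrt(sum of squares of all entries).
Sum of squares = 5^2 + 6^2 + 6^2 + 6^2 + 0^2 + (-1)^2 + 1^2 + 5^2 + 0^2 + (-4)^2 + 0^2 + 1^2 + (-6)^2 + 6^2 + 5^2 + (-3)^2
= 25 + 36 + 36 + 36 + 0 + 1 + 1 + 25 + 0 + 16 + 0 + 1 + 36 + 36 + 25 + 9 = 283
||T||_HS = sqrt(283) = 16.8226

16.8226


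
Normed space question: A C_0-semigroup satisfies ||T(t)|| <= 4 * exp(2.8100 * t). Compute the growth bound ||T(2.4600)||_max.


||T(2.4600)|| <= 4 * exp(2.8100 * 2.4600)
= 4 * exp(6.9126)
= 4 * 1004.8565
= 4019.4259

4019.4259


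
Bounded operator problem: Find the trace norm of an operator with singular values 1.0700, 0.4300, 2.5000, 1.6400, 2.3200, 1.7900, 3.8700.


The nuclear norm is the sum of all singular values.
||T||_1 = 1.0700 + 0.4300 + 2.5000 + 1.6400 + 2.3200 + 1.7900 + 3.8700
= 13.6200

13.6200


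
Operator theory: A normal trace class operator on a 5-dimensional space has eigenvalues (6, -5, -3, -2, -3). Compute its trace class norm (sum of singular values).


For a normal operator, singular values equal |eigenvalues|.
Trace norm = sum |lambda_i| = 6 + 5 + 3 + 2 + 3
= 19

19


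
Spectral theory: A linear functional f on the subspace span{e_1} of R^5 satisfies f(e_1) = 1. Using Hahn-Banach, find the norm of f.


The norm of f is given by ||f|| = sup_{||x||=1} |f(x)|.
On span{e_1}, ||e_1|| = 1, so ||f|| = |f(e_1)| / ||e_1||
= |1| / 1 = 1.0000

1.0000


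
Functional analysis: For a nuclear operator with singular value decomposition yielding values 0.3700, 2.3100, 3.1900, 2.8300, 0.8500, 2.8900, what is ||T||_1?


The nuclear norm is the sum of all singular values.
||T||_1 = 0.3700 + 2.3100 + 3.1900 + 2.8300 + 0.8500 + 2.8900
= 12.4400

12.4400


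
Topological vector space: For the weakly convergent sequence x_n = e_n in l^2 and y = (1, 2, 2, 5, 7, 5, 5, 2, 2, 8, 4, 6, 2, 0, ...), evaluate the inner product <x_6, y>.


x_6 = e_6 is the standard basis vector with 1 in position 6.
<x_6, y> = y_6 = 5
As n -> infinity, <x_n, y> -> 0, confirming weak convergence of (x_n) to 0.

5


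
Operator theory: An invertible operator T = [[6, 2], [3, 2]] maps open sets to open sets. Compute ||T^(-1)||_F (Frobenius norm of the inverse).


det(T) = 6*2 - 2*3 = 6
T^(-1) = (1/6) * [[2, -2], [-3, 6]] = [[0.3333, -0.3333], [-0.5000, 1.0000]]
||T^(-1)||_F^2 = 0.3333^2 + (-0.3333)^2 + (-0.5000)^2 + 1.0000^2 = 1.4722
||T^(-1)||_F = sqrt(1.4722) = 1.2134

1.2134


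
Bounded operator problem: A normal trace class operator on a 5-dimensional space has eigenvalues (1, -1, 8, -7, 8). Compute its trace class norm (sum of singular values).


For a normal operator, singular values equal |eigenvalues|.
Trace norm = sum |lambda_i| = 1 + 1 + 8 + 7 + 8
= 25

25


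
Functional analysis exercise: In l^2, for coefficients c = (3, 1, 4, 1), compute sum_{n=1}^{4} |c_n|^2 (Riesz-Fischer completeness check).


sum |c_n|^2 = 3^2 + 1^2 + 4^2 + 1^2
= 9 + 1 + 16 + 1
= 27

27


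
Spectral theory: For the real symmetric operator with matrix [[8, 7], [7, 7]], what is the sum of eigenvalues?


For a self-adjoint (symmetric) matrix, the eigenvalues are real.
The sum of eigenvalues equals the trace of the matrix.
trace = 8 + 7 = 15

15


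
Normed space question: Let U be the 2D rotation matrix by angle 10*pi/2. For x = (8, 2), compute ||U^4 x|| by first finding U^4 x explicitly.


U is a rotation by theta = 10*pi/2
U^4 = rotation by 4*theta = 40*pi/2 = 0*pi/2 (mod 2*pi)
cos(0*pi/2) = 1.0000, sin(0*pi/2) = 0.0000
U^4 x = (1.0000 * 8 - 0.0000 * 2, 0.0000 * 8 + 1.0000 * 2)
= (8.0000, 2.0000)
||U^4 x|| = sqrt(8.0000^2 + 2.0000^2) = sqrt(68.0000) = 8.2462

8.2462


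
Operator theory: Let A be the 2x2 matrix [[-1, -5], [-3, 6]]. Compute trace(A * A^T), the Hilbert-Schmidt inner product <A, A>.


trace(A * A^T) = sum of squares of all entries
= (-1)^2 + (-5)^2 + (-3)^2 + 6^2
= 1 + 25 + 9 + 36
= 71

71


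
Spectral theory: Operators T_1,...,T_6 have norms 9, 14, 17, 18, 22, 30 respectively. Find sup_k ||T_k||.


By the Uniform Boundedness Principle, the supremum of norms is finite.
sup_k ||T_k|| = max(9, 14, 17, 18, 22, 30) = 30

30


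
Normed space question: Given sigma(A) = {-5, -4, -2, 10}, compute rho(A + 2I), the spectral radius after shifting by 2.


Spectrum of A + 2I = {-3, -2, 0, 12}
Spectral radius = max |lambda| over the shifted spectrum
= max(3, 2, 0, 12) = 12

12


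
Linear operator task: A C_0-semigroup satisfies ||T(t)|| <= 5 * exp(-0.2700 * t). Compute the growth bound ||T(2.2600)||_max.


||T(2.2600)|| <= 5 * exp(-0.2700 * 2.2600)
= 5 * exp(-0.6102)
= 5 * 0.5432
= 2.7162

2.7162


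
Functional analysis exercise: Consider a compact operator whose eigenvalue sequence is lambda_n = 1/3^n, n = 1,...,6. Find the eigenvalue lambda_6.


The eigenvalue formula gives lambda_6 = 1/3^6
= 1/729
= 0.0014

0.0014


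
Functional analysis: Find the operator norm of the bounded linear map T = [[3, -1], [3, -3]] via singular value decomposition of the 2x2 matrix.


A^T A = [[18, -12], [-12, 10]]
trace(A^T A) = 28, det(A^T A) = 36
discriminant = 28^2 - 4*36 = 640
Largest eigenvalue of A^T A = (trace + sqrt(disc))/2 = 26.6491
||T|| = sqrt(26.6491) = 5.1623

5.1623


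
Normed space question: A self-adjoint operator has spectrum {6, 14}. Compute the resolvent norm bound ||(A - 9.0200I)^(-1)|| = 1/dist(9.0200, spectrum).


dist(9.0200, {6, 14}) = min(|9.0200 - 6|, |9.0200 - 14|)
= min(3.0200, 4.9800) = 3.0200
Resolvent bound = 1/3.0200 = 0.3311

0.3311


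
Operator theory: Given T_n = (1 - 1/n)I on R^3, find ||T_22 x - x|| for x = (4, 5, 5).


T_22 x - x = (1 - 1/22)x - x = -x/22
||x|| = sqrt(66) = 8.1240
||T_22 x - x|| = ||x||/22 = 8.1240/22 = 0.3693

0.3693


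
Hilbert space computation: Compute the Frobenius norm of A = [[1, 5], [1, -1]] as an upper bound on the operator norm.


||A||_F^2 = sum a_ij^2
= 1^2 + 5^2 + 1^2 + (-1)^2
= 1 + 25 + 1 + 1 = 28
||A||_F = sqrt(28) = 5.2915

5.2915


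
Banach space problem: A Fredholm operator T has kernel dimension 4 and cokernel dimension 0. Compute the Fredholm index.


The Fredholm index is defined as ind(T) = dim(ker T) - dim(coker T)
= 4 - 0
= 4

4


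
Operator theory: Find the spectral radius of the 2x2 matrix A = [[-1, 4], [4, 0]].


For a 2x2 matrix, eigenvalues satisfy lambda^2 - (trace)*lambda + det = 0
trace = -1 + 0 = -1
det = -1*0 - 4*4 = -16
discriminant = (-1)^2 - 4*(-16) = 65
spectral radius = max |eigenvalue| = 4.5311

4.5311


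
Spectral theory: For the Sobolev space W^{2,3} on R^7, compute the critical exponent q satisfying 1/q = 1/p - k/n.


Using the Sobolev embedding formula: 1/q = 1/p - k/n
1/q = 1/3 - 2/7 = 1/21
q = 1/(1/21) = 21

21.0000


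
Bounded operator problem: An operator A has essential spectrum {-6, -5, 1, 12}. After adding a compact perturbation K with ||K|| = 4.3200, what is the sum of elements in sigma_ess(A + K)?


By Weyl's theorem, the essential spectrum is invariant under compact perturbations.
sigma_ess(A + K) = sigma_ess(A) = {-6, -5, 1, 12}
Sum = -6 + -5 + 1 + 12 = 2

2


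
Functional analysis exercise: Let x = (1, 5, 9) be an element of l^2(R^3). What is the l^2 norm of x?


The l^2 norm = (sum |x_i|^2)^(1/2)
Sum of 2th powers = 1 + 25 + 81 = 107
||x||_2 = (107)^(1/2) = 10.3441

10.3441


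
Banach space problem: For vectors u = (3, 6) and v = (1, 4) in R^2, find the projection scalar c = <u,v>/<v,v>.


Computing <u,v> = 3*1 + 6*4 = 27
Computing <v,v> = 1^2 + 4^2 = 17
Projection coefficient = 27/17 = 1.5882

1.5882


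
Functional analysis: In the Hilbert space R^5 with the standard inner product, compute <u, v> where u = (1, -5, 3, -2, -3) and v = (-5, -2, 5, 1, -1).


Computing the standard inner product <u, v> = sum u_i * v_i
= 1*-5 + -5*-2 + 3*5 + -2*1 + -3*-1
= -5 + 10 + 15 + -2 + 3
= 21

21


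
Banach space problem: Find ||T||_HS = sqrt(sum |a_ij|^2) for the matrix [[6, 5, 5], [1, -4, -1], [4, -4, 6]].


The Hilbert-Schmidt norm is sqrt(sum of squares of all entries).
Sum of squares = 6^2 + 5^2 + 5^2 + 1^2 + (-4)^2 + (-1)^2 + 4^2 + (-4)^2 + 6^2
= 36 + 25 + 25 + 1 + 16 + 1 + 16 + 16 + 36 = 172
||T||_HS = sqrt(172) = 13.1149

13.1149


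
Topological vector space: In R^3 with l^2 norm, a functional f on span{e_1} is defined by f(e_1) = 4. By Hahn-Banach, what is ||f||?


The norm of f is given by ||f|| = sup_{||x||=1} |f(x)|.
On span{e_1}, ||e_1|| = 1, so ||f|| = |f(e_1)| / ||e_1||
= |4| / 1 = 4.0000

4.0000


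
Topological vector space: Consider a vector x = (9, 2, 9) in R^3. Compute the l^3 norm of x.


The l^3 norm = (sum |x_i|^3)^(1/3)
Sum of 3th powers = 729 + 8 + 729 = 1466
||x||_3 = (1466)^(1/3) = 11.3600

11.3600


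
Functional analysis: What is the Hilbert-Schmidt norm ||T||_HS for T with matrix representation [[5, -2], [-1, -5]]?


The Hilbert-Schmidt norm is sqrt(sum of squares of all entries).
Sum of squares = 5^2 + (-2)^2 + (-1)^2 + (-5)^2
= 25 + 4 + 1 + 25 = 55
||T||_HS = sqrt(55) = 7.4162

7.4162


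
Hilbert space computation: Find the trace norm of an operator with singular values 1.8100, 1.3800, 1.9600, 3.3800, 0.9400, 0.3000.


The nuclear norm is the sum of all singular values.
||T||_1 = 1.8100 + 1.3800 + 1.9600 + 3.3800 + 0.9400 + 0.3000
= 9.7700

9.7700


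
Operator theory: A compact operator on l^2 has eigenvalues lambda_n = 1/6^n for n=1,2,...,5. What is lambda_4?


The eigenvalue formula gives lambda_4 = 1/6^4
= 1/1296
= 7.7160e-04

7.7160e-04


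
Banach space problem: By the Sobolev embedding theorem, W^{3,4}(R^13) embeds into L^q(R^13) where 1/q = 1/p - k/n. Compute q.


Using the Sobolev embedding formula: 1/q = 1/p - k/n
1/q = 1/4 - 3/13 = 1/52
q = 1/(1/52) = 52

52.0000


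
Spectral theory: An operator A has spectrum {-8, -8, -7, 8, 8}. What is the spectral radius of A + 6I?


Spectrum of A + 6I = {-2, -2, -1, 14, 14}
Spectral radius = max |lambda| over the shifted spectrum
= max(2, 2, 1, 14, 14) = 14

14


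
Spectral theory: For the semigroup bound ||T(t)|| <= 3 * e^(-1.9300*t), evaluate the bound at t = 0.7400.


||T(0.7400)|| <= 3 * exp(-1.9300 * 0.7400)
= 3 * exp(-1.4282)
= 3 * 0.2397
= 0.7192

0.7192


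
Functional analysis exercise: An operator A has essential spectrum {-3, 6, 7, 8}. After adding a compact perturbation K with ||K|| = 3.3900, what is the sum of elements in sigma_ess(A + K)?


By Weyl's theorem, the essential spectrum is invariant under compact perturbations.
sigma_ess(A + K) = sigma_ess(A) = {-3, 6, 7, 8}
Sum = -3 + 6 + 7 + 8 = 18

18


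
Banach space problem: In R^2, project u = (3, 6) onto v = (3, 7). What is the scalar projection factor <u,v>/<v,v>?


Computing <u,v> = 3*3 + 6*7 = 51
Computing <v,v> = 3^2 + 7^2 = 58
Projection coefficient = 51/58 = 0.8793

0.8793


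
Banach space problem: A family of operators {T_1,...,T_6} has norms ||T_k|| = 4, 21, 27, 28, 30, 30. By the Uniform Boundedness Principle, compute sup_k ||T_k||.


By the Uniform Boundedness Principle, the supremum of norms is finite.
sup_k ||T_k|| = max(4, 21, 27, 28, 30, 30) = 30

30


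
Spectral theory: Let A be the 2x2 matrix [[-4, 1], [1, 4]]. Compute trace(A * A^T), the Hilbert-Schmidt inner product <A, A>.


trace(A * A^T) = sum of squares of all entries
= (-4)^2 + 1^2 + 1^2 + 4^2
= 16 + 1 + 1 + 16
= 34

34


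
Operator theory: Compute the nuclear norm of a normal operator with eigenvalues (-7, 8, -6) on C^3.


For a normal operator, singular values equal |eigenvalues|.
Trace norm = sum |lambda_i| = 7 + 8 + 6
= 21

21


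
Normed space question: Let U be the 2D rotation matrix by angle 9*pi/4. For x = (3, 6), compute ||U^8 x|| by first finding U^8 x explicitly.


U is a rotation by theta = 9*pi/4
U^8 = rotation by 8*theta = 72*pi/4 = 0*pi/4 (mod 2*pi)
cos(0*pi/4) = 1.0000, sin(0*pi/4) = 0.0000
U^8 x = (1.0000 * 3 - 0.0000 * 6, 0.0000 * 3 + 1.0000 * 6)
= (3.0000, 6.0000)
||U^8 x|| = sqrt(3.0000^2 + 6.0000^2) = sqrt(45.0000) = 6.7082

6.7082


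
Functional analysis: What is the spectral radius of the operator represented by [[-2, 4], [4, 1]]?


For a 2x2 matrix, eigenvalues satisfy lambda^2 - (trace)*lambda + det = 0
trace = -2 + 1 = -1
det = -2*1 - 4*4 = -18
discriminant = (-1)^2 - 4*(-18) = 73
spectral radius = max |eigenvalue| = 4.7720

4.7720


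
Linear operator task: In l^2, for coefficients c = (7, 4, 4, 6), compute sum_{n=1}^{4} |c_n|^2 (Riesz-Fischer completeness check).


sum |c_n|^2 = 7^2 + 4^2 + 4^2 + 6^2
= 49 + 16 + 16 + 36
= 117

117


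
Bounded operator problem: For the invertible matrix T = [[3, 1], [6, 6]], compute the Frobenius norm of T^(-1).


det(T) = 3*6 - 1*6 = 12
T^(-1) = (1/12) * [[6, -1], [-6, 3]] = [[0.5000, -0.0833], [-0.5000, 0.2500]]
||T^(-1)||_F^2 = 0.5000^2 + (-0.0833)^2 + (-0.5000)^2 + 0.2500^2 = 0.5694
||T^(-1)||_F = sqrt(0.5694) = 0.7546

0.7546


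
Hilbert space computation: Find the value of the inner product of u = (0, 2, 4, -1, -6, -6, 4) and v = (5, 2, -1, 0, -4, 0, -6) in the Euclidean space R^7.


Computing the standard inner product <u, v> = sum u_i * v_i
= 0*5 + 2*2 + 4*-1 + -1*0 + -6*-4 + -6*0 + 4*-6
= 0 + 4 + -4 + 0 + 24 + 0 + -24
= 0

0


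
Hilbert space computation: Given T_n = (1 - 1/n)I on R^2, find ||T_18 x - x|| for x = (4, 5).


T_18 x - x = (1 - 1/18)x - x = -x/18
||x|| = sqrt(41) = 6.4031
||T_18 x - x|| = ||x||/18 = 6.4031/18 = 0.3557

0.3557


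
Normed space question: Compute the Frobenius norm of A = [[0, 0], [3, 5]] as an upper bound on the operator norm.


||A||_F^2 = sum a_ij^2
= 0^2 + 0^2 + 3^2 + 5^2
= 0 + 0 + 9 + 25 = 34
||A||_F = sqrt(34) = 5.8310

5.8310


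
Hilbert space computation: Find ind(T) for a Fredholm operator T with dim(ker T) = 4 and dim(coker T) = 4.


The Fredholm index is defined as ind(T) = dim(ker T) - dim(coker T)
= 4 - 4
= 0

0


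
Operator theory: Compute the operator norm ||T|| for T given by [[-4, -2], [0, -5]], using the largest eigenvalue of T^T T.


A^T A = [[16, 8], [8, 29]]
trace(A^T A) = 45, det(A^T A) = 400
discriminant = 45^2 - 4*400 = 425
Largest eigenvalue of A^T A = (trace + sqrt(disc))/2 = 32.8078
||T|| = sqrt(32.8078) = 5.7278

5.7278


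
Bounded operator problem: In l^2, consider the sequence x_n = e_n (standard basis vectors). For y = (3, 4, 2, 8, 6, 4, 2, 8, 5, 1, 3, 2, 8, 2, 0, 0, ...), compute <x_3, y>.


x_3 = e_3 is the standard basis vector with 1 in position 3.
<x_3, y> = y_3 = 2
As n -> infinity, <x_n, y> -> 0, confirming weak convergence of (x_n) to 0.

2


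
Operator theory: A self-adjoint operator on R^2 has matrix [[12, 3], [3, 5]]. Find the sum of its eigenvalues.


For a self-adjoint (symmetric) matrix, the eigenvalues are real.
The sum of eigenvalues equals the trace of the matrix.
trace = 12 + 5 = 17

17


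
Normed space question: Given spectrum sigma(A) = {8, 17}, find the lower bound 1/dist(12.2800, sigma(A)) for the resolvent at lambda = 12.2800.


dist(12.2800, {8, 17}) = min(|12.2800 - 8|, |12.2800 - 17|)
= min(4.2800, 4.7200) = 4.2800
Resolvent bound = 1/4.2800 = 0.2336

0.2336


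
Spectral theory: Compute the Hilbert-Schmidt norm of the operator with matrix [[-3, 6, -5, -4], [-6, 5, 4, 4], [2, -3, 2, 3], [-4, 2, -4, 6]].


The Hilbert-Schmidt norm is sqrt(sum of squares of all entries).
Sum of squares = (-3)^2 + 6^2 + (-5)^2 + (-4)^2 + (-6)^2 + 5^2 + 4^2 + 4^2 + 2^2 + (-3)^2 + 2^2 + 3^2 + (-4)^2 + 2^2 + (-4)^2 + 6^2
= 9 + 36 + 25 + 16 + 36 + 25 + 16 + 16 + 4 + 9 + 4 + 9 + 16 + 4 + 16 + 36 = 277
||T||_HS = sqrt(277) = 16.6433

16.6433


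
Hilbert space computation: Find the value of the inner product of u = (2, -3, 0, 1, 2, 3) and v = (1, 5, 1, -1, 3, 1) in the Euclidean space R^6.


Computing the standard inner product <u, v> = sum u_i * v_i
= 2*1 + -3*5 + 0*1 + 1*-1 + 2*3 + 3*1
= 2 + -15 + 0 + -1 + 6 + 3
= -5

-5


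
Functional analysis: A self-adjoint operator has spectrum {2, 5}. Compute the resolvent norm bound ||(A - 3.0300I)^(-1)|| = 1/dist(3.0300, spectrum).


dist(3.0300, {2, 5}) = min(|3.0300 - 2|, |3.0300 - 5|)
= min(1.0300, 1.9700) = 1.0300
Resolvent bound = 1/1.0300 = 0.9709

0.9709


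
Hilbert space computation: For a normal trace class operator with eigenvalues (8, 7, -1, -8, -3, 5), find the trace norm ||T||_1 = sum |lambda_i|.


For a normal operator, singular values equal |eigenvalues|.
Trace norm = sum |lambda_i| = 8 + 7 + 1 + 8 + 3 + 5
= 32

32


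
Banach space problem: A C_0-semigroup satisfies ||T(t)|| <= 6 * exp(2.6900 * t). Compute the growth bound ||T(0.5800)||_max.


||T(0.5800)|| <= 6 * exp(2.6900 * 0.5800)
= 6 * exp(1.5602)
= 6 * 4.7598
= 28.5586

28.5586


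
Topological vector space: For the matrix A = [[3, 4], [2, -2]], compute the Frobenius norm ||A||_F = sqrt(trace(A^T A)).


||A||_F^2 = sum a_ij^2
= 3^2 + 4^2 + 2^2 + (-2)^2
= 9 + 16 + 4 + 4 = 33
||A||_F = sqrt(33) = 5.7446

5.7446


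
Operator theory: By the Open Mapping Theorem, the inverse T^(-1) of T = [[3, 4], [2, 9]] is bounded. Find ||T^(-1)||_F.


det(T) = 3*9 - 4*2 = 19
T^(-1) = (1/19) * [[9, -4], [-2, 3]] = [[0.4737, -0.2105], [-0.1053, 0.1579]]
||T^(-1)||_F^2 = 0.4737^2 + (-0.2105)^2 + (-0.1053)^2 + 0.1579^2 = 0.3047
||T^(-1)||_F = sqrt(0.3047) = 0.5520

0.5520


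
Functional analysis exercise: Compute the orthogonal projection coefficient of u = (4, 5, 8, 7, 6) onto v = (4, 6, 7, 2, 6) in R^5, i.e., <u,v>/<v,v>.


Computing <u,v> = 4*4 + 5*6 + 8*7 + 7*2 + 6*6 = 152
Computing <v,v> = 4^2 + 6^2 + 7^2 + 2^2 + 6^2 = 141
Projection coefficient = 152/141 = 1.0780

1.0780


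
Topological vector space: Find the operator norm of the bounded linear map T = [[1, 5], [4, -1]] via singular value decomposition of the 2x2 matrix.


A^T A = [[17, 1], [1, 26]]
trace(A^T A) = 43, det(A^T A) = 441
discriminant = 43^2 - 4*441 = 85
Largest eigenvalue of A^T A = (trace + sqrt(disc))/2 = 26.1098
||T|| = sqrt(26.1098) = 5.1098

5.1098


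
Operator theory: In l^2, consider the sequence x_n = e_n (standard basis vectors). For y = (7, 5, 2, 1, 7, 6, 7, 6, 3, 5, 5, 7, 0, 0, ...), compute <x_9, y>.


x_9 = e_9 is the standard basis vector with 1 in position 9.
<x_9, y> = y_9 = 3
As n -> infinity, <x_n, y> -> 0, confirming weak convergence of (x_n) to 0.

3


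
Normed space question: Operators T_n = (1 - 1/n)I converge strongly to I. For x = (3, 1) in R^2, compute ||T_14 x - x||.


T_14 x - x = (1 - 1/14)x - x = -x/14
||x|| = sqrt(10) = 3.1623
||T_14 x - x|| = ||x||/14 = 3.1623/14 = 0.2259

0.2259


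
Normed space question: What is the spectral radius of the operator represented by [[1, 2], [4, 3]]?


For a 2x2 matrix, eigenvalues satisfy lambda^2 - (trace)*lambda + det = 0
trace = 1 + 3 = 4
det = 1*3 - 2*4 = -5
discriminant = 4^2 - 4*(-5) = 36
spectral radius = max |eigenvalue| = 5.0000

5.0000


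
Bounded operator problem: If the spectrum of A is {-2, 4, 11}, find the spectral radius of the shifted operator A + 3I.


Spectrum of A + 3I = {1, 7, 14}
Spectral radius = max |lambda| over the shifted spectrum
= max(1, 7, 14) = 14

14


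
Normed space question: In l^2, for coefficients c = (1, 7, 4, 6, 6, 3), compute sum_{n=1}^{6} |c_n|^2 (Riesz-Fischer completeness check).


sum |c_n|^2 = 1^2 + 7^2 + 4^2 + 6^2 + 6^2 + 3^2
= 1 + 49 + 16 + 36 + 36 + 9
= 147

147


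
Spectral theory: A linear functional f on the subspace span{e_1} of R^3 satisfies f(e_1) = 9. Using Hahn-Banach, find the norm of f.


The norm of f is given by ||f|| = sup_{||x||=1} |f(x)|.
On span{e_1}, ||e_1|| = 1, so ||f|| = |f(e_1)| / ||e_1||
= |9| / 1 = 9.0000

9.0000


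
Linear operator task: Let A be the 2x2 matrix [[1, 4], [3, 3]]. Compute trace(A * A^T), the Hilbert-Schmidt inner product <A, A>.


trace(A * A^T) = sum of squares of all entries
= 1^2 + 4^2 + 3^2 + 3^2
= 1 + 16 + 9 + 9
= 35

35


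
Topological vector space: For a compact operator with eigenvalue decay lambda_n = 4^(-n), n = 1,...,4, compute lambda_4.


The eigenvalue formula gives lambda_4 = 1/4^4
= 1/256
= 0.0039

0.0039


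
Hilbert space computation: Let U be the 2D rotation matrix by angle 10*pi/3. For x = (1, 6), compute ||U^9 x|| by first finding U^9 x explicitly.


U is a rotation by theta = 10*pi/3
U^9 = rotation by 9*theta = 90*pi/3 = 0*pi/3 (mod 2*pi)
cos(0*pi/3) = 1.0000, sin(0*pi/3) = 0.0000
U^9 x = (1.0000 * 1 - 0.0000 * 6, 0.0000 * 1 + 1.0000 * 6)
= (1.0000, 6.0000)
||U^9 x|| = sqrt(1.0000^2 + 6.0000^2) = sqrt(37.0000) = 6.0828

6.0828


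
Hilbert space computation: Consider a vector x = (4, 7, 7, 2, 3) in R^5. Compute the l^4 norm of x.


The l^4 norm = (sum |x_i|^4)^(1/4)
Sum of 4th powers = 256 + 2401 + 2401 + 16 + 81 = 5155
||x||_4 = (5155)^(1/4) = 8.4734

8.4734


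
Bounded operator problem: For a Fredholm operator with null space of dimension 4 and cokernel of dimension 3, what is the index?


The Fredholm index is defined as ind(T) = dim(ker T) - dim(coker T)
= 4 - 3
= 1

1


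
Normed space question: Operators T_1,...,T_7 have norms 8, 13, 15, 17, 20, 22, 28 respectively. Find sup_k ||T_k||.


By the Uniform Boundedness Principle, the supremum of norms is finite.
sup_k ||T_k|| = max(8, 13, 15, 17, 20, 22, 28) = 28

28


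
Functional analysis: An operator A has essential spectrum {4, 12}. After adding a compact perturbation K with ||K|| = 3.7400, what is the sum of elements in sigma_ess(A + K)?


By Weyl's theorem, the essential spectrum is invariant under compact perturbations.
sigma_ess(A + K) = sigma_ess(A) = {4, 12}
Sum = 4 + 12 = 16

16


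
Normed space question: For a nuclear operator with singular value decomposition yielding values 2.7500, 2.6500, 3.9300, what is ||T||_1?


The nuclear norm is the sum of all singular values.
||T||_1 = 2.7500 + 2.6500 + 3.9300
= 9.3300

9.3300


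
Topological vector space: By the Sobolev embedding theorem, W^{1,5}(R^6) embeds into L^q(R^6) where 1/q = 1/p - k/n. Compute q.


Using the Sobolev embedding formula: 1/q = 1/p - k/n
1/q = 1/5 - 1/6 = 1/30
q = 1/(1/30) = 30

30.0000


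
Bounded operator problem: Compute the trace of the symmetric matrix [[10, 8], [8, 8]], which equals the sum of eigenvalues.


For a self-adjoint (symmetric) matrix, the eigenvalues are real.
The sum of eigenvalues equals the trace of the matrix.
trace = 10 + 8 = 18

18


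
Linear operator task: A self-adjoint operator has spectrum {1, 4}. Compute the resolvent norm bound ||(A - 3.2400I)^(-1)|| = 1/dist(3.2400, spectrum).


dist(3.2400, {1, 4}) = min(|3.2400 - 1|, |3.2400 - 4|)
= min(2.2400, 0.7600) = 0.7600
Resolvent bound = 1/0.7600 = 1.3158

1.3158


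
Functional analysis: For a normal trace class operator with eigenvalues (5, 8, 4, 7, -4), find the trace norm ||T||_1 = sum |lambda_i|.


For a normal operator, singular values equal |eigenvalues|.
Trace norm = sum |lambda_i| = 5 + 8 + 4 + 7 + 4
= 28

28


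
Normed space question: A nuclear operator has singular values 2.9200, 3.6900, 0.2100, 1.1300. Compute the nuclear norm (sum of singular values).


The nuclear norm is the sum of all singular values.
||T||_1 = 2.9200 + 3.6900 + 0.2100 + 1.1300
= 7.9500

7.9500


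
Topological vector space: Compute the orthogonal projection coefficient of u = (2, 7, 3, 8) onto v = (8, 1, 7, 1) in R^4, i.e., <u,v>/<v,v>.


Computing <u,v> = 2*8 + 7*1 + 3*7 + 8*1 = 52
Computing <v,v> = 8^2 + 1^2 + 7^2 + 1^2 = 115
Projection coefficient = 52/115 = 0.4522

0.4522


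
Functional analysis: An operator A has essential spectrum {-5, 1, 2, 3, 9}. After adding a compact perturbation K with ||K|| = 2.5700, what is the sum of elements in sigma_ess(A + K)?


By Weyl's theorem, the essential spectrum is invariant under compact perturbations.
sigma_ess(A + K) = sigma_ess(A) = {-5, 1, 2, 3, 9}
Sum = -5 + 1 + 2 + 3 + 9 = 10

10


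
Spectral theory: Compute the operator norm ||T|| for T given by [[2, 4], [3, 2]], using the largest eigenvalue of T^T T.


A^T A = [[13, 14], [14, 20]]
trace(A^T A) = 33, det(A^T A) = 64
discriminant = 33^2 - 4*64 = 833
Largest eigenvalue of A^T A = (trace + sqrt(disc))/2 = 30.9309
||T|| = sqrt(30.9309) = 5.5616

5.5616


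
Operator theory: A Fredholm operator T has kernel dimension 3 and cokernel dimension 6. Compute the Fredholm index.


The Fredholm index is defined as ind(T) = dim(ker T) - dim(coker T)
= 3 - 6
= -3

-3


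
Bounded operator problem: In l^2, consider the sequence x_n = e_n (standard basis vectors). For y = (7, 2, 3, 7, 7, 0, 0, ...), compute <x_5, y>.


x_5 = e_5 is the standard basis vector with 1 in position 5.
<x_5, y> = y_5 = 7
As n -> infinity, <x_n, y> -> 0, confirming weak convergence of (x_n) to 0.

7


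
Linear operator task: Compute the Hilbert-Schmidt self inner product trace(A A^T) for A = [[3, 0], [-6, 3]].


trace(A * A^T) = sum of squares of all entries
= 3^2 + 0^2 + (-6)^2 + 3^2
= 9 + 0 + 36 + 9
= 54

54


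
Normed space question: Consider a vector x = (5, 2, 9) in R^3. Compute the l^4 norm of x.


The l^4 norm = (sum |x_i|^4)^(1/4)
Sum of 4th powers = 625 + 16 + 6561 = 7202
||x||_4 = (7202)^(1/4) = 9.2122

9.2122


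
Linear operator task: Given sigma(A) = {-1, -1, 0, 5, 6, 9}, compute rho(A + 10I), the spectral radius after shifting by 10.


Spectrum of A + 10I = {9, 9, 10, 15, 16, 19}
Spectral radius = max |lambda| over the shifted spectrum
= max(9, 9, 10, 15, 16, 19) = 19

19


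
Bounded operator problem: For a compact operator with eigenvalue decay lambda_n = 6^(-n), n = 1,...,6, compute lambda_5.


The eigenvalue formula gives lambda_5 = 1/6^5
= 1/7776
= 1.2860e-04

1.2860e-04


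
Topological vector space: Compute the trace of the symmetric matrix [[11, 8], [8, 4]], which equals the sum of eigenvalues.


For a self-adjoint (symmetric) matrix, the eigenvalues are real.
The sum of eigenvalues equals the trace of the matrix.
trace = 11 + 4 = 15

15


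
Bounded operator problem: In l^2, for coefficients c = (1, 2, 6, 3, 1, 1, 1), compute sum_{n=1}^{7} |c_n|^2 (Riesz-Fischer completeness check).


sum |c_n|^2 = 1^2 + 2^2 + 6^2 + 3^2 + 1^2 + 1^2 + 1^2
= 1 + 4 + 36 + 9 + 1 + 1 + 1
= 53

53


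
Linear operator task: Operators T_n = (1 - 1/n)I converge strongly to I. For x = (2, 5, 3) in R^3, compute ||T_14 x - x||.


T_14 x - x = (1 - 1/14)x - x = -x/14
||x|| = sqrt(38) = 6.1644
||T_14 x - x|| = ||x||/14 = 6.1644/14 = 0.4403

0.4403


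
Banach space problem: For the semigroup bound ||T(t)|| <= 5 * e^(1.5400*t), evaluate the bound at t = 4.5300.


||T(4.5300)|| <= 5 * exp(1.5400 * 4.5300)
= 5 * exp(6.9762)
= 5 * 1070.8414
= 5354.2071

5354.2071


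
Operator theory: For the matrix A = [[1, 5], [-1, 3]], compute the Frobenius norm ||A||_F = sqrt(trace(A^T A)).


||A||_F^2 = sum a_ij^2
= 1^2 + 5^2 + (-1)^2 + 3^2
= 1 + 25 + 1 + 9 = 36
||A||_F = sqrt(36) = 6.0000

6.0000


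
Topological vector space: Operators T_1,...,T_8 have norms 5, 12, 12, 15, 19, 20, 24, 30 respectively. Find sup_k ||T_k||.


By the Uniform Boundedness Principle, the supremum of norms is finite.
sup_k ||T_k|| = max(5, 12, 12, 15, 19, 20, 24, 30) = 30

30


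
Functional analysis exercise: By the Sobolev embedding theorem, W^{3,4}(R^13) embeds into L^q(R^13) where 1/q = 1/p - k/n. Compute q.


Using the Sobolev embedding formula: 1/q = 1/p - k/n
1/q = 1/4 - 3/13 = 1/52
q = 1/(1/52) = 52

52.0000


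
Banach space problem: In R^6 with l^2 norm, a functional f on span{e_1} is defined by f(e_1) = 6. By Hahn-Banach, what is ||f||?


The norm of f is given by ||f|| = sup_{||x||=1} |f(x)|.
On span{e_1}, ||e_1|| = 1, so ||f|| = |f(e_1)| / ||e_1||
= |6| / 1 = 6.0000

6.0000


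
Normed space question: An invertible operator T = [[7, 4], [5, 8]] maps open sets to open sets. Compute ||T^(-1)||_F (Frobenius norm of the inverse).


det(T) = 7*8 - 4*5 = 36
T^(-1) = (1/36) * [[8, -4], [-5, 7]] = [[0.2222, -0.1111], [-0.1389, 0.1944]]
||T^(-1)||_F^2 = 0.2222^2 + (-0.1111)^2 + (-0.1389)^2 + 0.1944^2 = 0.1188
||T^(-1)||_F = sqrt(0.1188) = 0.3447

0.3447


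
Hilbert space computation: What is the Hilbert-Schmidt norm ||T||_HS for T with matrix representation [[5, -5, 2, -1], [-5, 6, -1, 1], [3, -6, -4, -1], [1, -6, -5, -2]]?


The Hilbert-Schmidt norm is sqrt(sum of squares of all entries).
Sum of squares = 5^2 + (-5)^2 + 2^2 + (-1)^2 + (-5)^2 + 6^2 + (-1)^2 + 1^2 + 3^2 + (-6)^2 + (-4)^2 + (-1)^2 + 1^2 + (-6)^2 + (-5)^2 + (-2)^2
= 25 + 25 + 4 + 1 + 25 + 36 + 1 + 1 + 9 + 36 + 16 + 1 + 1 + 36 + 25 + 4 = 246
||T||_HS = sqrt(246) = 15.6844

15.6844
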